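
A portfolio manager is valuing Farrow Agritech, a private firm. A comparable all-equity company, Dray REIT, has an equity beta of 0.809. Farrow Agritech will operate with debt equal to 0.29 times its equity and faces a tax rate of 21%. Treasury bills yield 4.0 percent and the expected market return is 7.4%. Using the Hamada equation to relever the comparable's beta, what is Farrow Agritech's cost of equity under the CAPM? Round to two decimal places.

β_L = β_U × [1 + (1 − t)(D/E)] = 0.809 × [1 + (1 − 0.21) × 0.29]
    = 0.809 × [1 + 0.79 × 0.29] = 0.809 × 1.2291 = 0.9943
MRP = 7.4% − 4.0% = 3.40%
E(R) = R_f + β_L × MRP = 4.0% + 0.9943 × 3.4% = 7.38%

7.38%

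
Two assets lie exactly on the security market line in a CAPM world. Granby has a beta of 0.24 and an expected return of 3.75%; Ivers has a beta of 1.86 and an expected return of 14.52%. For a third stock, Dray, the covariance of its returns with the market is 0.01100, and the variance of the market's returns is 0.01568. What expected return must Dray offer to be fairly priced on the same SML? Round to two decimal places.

MRP = (14.52% − 3.75%) / (1.86 − 0.24) = 6.6481%
R_f = 3.75% − 0.24 × 6.6481% = 2.1545%
β_Dray = Cov / Var(R_m) = 0.01100 / 0.01568 = 0.7015
E(R_Dray) = R_f + β × MRP = 2.1545% + 0.7015 × 6.6481% = 6.82%

6.82%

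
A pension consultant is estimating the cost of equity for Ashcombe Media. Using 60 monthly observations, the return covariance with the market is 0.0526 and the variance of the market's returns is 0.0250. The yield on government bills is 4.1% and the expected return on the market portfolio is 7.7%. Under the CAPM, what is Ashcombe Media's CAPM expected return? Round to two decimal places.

β = Cov(R_i, R_m) / Var(R_m) = 0.0526 / 0.0250 = 2.1040
MRP = 7.7% − 4.1% = 3.60%
E(R) = R_f + β × MRP = 4.1% + 2.1040 × 3.6% = 11.67%

11.67%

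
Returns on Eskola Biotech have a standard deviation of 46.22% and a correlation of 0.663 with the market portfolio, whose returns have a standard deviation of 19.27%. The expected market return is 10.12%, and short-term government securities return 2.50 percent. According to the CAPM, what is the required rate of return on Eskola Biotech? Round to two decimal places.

β = ρ × σ_i / σ_m = 0.663 × 46.22% / 19.27% = 1.5902
MRP = 10.12% − 2.50% = 7.62%
E(R) = 2.50% + 1.5902 × 7.62% = 14.62%

14.62%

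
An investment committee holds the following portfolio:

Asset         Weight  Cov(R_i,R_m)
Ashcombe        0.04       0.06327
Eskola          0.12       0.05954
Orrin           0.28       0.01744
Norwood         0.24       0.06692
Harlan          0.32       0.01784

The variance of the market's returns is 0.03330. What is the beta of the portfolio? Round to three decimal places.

β_Ashcombe = 0.06327 / 0.03330 = 1.9000
β_Eskola = 0.05954 / 0.03330 = 1.7880
β_Orrin = 0.01744 / 0.03330 = 0.5237
β_Norwood = 0.06692 / 0.03330 = 2.0096
β_Harlan = 0.01784 / 0.03330 = 0.5357
β_P = Σ w_i β_i = 0.04×1.9000 + 0.12×1.7880 + 0.28×0.5237 + 0.24×2.0096 + 0.32×0.5357 = 1.0909

1.091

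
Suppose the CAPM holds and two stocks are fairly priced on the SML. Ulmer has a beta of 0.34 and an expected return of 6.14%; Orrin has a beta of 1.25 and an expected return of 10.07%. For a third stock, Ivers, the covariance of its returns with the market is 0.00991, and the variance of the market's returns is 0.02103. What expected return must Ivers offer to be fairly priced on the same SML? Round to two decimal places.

MRP = (10.07% − 6.14%) / (1.25 − 0.34) = 4.3187%
R_f = 6.14% − 0.34 × 4.3187% = 4.6716%
β_Ivers = Cov / Var(R_m) = 0.00991 / 0.02103 = 0.4712
E(R_Ivers) = R_f + β × MRP = 4.6716% + 0.4712 × 4.3187% = 6.71%

6.71%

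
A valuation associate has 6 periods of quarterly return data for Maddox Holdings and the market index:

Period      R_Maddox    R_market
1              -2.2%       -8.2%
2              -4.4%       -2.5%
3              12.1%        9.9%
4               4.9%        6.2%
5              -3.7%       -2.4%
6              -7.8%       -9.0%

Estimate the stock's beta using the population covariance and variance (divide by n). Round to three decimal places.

0.885

Mean R_i = (-2.2 − 4.4 + 12.1 + 4.9 − 3.7 − 7.8) / 6 = -0.1833%
Mean R_m = (-8.2 − 2.5 + 9.9 + 6.2 − 2.4 − 9.0) / 6 = -1.0000%
Σ(R_i − R̄_i)(R_m − R̄_m) = 257.1900  ⇒  Cov = 257.1900 / 6 = 42.8650
Σ(R_m − R̄_m)² = 290.7000  ⇒  Var(R_m) = 290.7000 / 6 = 48.4500
β = Cov / Var(R_m) = 42.8650 / 48.4500 = 0.8847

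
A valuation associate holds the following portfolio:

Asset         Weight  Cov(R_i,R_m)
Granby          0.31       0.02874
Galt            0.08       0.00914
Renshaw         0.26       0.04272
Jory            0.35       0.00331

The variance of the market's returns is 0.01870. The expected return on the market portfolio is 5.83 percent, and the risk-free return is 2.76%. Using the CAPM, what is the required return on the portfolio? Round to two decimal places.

β_Granby = 0.02874 / 0.01870 = 1.5369
β_Galt = 0.00914 / 0.01870 = 0.4888
β_Renshaw = 0.04272 / 0.01870 = 2.2845
β_Jory = 0.00331 / 0.01870 = 0.1770
β_P = Σ w_i β_i = 0.31×1.5369 + 0.08×0.4888 + 0.26×2.2845 + 0.35×0.1770 = 1.1715
MRP = 5.83% − 2.76% = 3.07%
E(R_P) = R_f + β_P × MRP = 2.76% + 1.1715 × 3.07% = 6.36%

6.36%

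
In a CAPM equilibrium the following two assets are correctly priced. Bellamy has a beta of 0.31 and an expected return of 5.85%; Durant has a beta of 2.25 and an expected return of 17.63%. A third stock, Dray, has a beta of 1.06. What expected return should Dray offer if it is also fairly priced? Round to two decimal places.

MRP (SML slope) = (17.63% − 5.85%) / (2.25 − 0.31) = 11.78% / 1.94 = 6.0722%
R_f (intercept) = 5.85% − 0.31 × 6.0722% = 3.9676%
E(R_Dray) = R_f + β × MRP = 3.9676% + 1.06 × 6.0722% = 10.40%

10.40%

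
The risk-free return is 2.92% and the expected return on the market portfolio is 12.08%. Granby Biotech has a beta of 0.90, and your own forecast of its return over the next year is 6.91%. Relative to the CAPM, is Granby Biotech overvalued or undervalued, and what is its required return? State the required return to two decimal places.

MRP = 12.08% − 2.92% = 9.16%
Required return = R_f + β·MRP = 2.92% + 0.90 × 9.16% = 11.16%
Forecast 6.91% < required 11.16% → the stock plots below the SML → overvalued.

Overvalued; required return 11.16%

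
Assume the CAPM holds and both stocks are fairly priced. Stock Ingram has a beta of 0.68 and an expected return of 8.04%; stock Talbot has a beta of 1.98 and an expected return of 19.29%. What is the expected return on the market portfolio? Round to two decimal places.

Both satisfy E(R) = R_f + β·MRP, so the slope of the SML is
MRP = (19.29% − 8.04%) / (1.98 − 0.68) = 11.25% / 1.30 = 8.6538%
R_f = E(R_Ingram) − β_Ingram·MRP = 8.04% − 0.68 × 8.6538% = 2.1554%
E(R_m) = R_f + MRP = 2.1554% + 8.6538% = 10.81%

10.81%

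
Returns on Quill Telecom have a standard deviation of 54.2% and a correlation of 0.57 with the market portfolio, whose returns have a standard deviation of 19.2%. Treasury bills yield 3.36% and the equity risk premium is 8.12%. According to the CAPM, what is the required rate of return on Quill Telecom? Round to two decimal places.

16.43%

β = ρ × σ_i / σ_m = 0.57 × 54.2% / 19.2% = 1.6091
E(R) = 3.36% + 1.6091 × 8.12% = 16.43%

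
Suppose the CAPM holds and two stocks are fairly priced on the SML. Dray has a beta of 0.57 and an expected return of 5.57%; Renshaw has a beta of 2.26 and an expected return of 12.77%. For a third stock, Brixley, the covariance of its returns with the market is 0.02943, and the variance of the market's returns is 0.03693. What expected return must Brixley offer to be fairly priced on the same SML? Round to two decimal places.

MRP = (12.77% − 5.57%) / (2.26 − 0.57) = 4.2604%
R_f = 5.57% − 0.57 × 4.2604% = 3.1416%
β_Brixley = Cov / Var(R_m) = 0.02943 / 0.03693 = 0.7969
E(R_Brixley) = R_f + β × MRP = 3.1416% + 0.7969 × 4.2604% = 6.54%

6.54%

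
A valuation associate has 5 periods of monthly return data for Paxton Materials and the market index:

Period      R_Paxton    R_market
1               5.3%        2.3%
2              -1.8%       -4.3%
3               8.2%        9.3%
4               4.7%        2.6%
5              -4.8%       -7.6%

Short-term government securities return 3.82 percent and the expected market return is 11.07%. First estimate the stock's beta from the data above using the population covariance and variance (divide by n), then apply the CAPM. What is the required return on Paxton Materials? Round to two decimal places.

9.64%

Mean R_i = (5.3 − 1.8 + 8.2 + 4.7 − 4.8) / 5 = 2.3200%
Mean R_m = (2.3 − 4.3 + 9.3 + 2.6 − 7.6) / 5 = 0.4600%
Σ(R_i − R̄_i)(R_m − R̄_m) = 139.5540  ⇒  Cov = 139.5540 / 5 = 27.9108
Σ(R_m − R̄_m)² = 173.7320  ⇒  Var(R_m) = 173.7320 / 5 = 34.7464
β = Cov / Var(R_m) = 27.9108 / 34.7464 = 0.8033
MRP = 11.07% − 3.82% = 7.25%
E(R) = R_f + β × MRP = 3.82% + 0.8033 × 7.25% = 9.64%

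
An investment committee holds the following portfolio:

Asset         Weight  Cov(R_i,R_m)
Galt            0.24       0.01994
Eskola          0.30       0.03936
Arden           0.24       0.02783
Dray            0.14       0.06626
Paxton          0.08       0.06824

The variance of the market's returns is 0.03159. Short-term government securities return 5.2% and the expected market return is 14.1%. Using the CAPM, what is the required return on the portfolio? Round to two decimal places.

β_Galt = 0.01994 / 0.03159 = 0.6312
β_Eskola = 0.03936 / 0.03159 = 1.2460
β_Arden = 0.02783 / 0.03159 = 0.8810
β_Dray = 0.06626 / 0.03159 = 2.0975
β_Paxton = 0.06824 / 0.03159 = 2.1602
β_P = Σ w_i β_i = 0.24×0.6312 + 0.30×1.2460 + 0.24×0.8810 + 0.14×2.0975 + 0.08×2.1602 = 1.2032
MRP = 14.1% − 5.2% = 8.90%
E(R_P) = R_f + β_P × MRP = 5.2% + 1.2032 × 8.9% = 15.91%

15.91%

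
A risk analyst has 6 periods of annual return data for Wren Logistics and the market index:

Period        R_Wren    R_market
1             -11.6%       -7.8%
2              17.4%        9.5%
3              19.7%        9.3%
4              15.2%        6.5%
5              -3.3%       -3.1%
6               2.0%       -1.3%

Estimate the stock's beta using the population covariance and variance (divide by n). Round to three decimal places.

1.750

Mean R_i = (-11.6 + 17.4 + 19.7 + 15.2 − 3.3 + 2.0) / 6 = 6.5667%
Mean R_m = (-7.8 + 9.5 + 9.3 + 6.5 − 3.1 − 1.3) / 6 = 2.1833%
Σ(R_i − R̄_i)(R_m − R̄_m) = 459.3967  ⇒  Cov = 459.3967 / 6 = 76.5661
Σ(R_m − R̄_m)² = 262.5283  ⇒  Var(R_m) = 262.5283 / 6 = 43.7547
β = Cov / Var(R_m) = 76.5661 / 43.7547 = 1.7499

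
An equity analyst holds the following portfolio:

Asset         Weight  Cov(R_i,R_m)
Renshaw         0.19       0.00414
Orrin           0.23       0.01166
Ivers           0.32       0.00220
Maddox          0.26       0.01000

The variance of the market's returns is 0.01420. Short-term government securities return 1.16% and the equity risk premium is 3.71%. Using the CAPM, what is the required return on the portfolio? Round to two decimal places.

2.93%

β_Renshaw = 0.00414 / 0.01420 = 0.2915
β_Orrin = 0.01166 / 0.01420 = 0.8211
β_Ivers = 0.00220 / 0.01420 = 0.1549
β_Maddox = 0.01000 / 0.01420 = 0.7042
β_P = Σ w_i β_i = 0.19×0.2915 + 0.23×0.8211 + 0.32×0.1549 + 0.26×0.7042 = 0.4769
E(R_P) = R_f + β_P × MRP = 1.16% + 0.4769 × 3.71% = 2.93%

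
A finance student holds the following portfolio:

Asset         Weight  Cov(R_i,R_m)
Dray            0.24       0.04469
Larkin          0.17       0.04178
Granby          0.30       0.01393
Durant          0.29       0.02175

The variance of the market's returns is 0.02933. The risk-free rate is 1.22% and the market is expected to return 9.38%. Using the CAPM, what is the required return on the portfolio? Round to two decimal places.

9.10%

β_Dray = 0.04469 / 0.02933 = 1.5237
β_Larkin = 0.04178 / 0.02933 = 1.4245
β_Granby = 0.01393 / 0.02933 = 0.4749
β_Durant = 0.02175 / 0.02933 = 0.7416
β_P = Σ w_i β_i = 0.24×1.5237 + 0.17×1.4245 + 0.30×0.4749 + 0.29×0.7416 = 0.9654
MRP = 9.38% − 1.22% = 8.16%
E(R_P) = R_f + β_P × MRP = 1.22% + 0.9654 × 8.16% = 9.10%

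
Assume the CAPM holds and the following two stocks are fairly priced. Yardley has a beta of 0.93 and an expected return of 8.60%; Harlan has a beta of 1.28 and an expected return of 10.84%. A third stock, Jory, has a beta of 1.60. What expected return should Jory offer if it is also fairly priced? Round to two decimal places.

MRP (SML slope) = (10.84% − 8.60%) / (1.28 − 0.93) = 2.24% / 0.35 = 6.4000%
R_f (intercept) = 8.60% − 0.93 × 6.4000% = 2.6480%
E(R_Jory) = R_f + β × MRP = 2.6480% + 1.60 × 6.4000% = 12.89%

12.89%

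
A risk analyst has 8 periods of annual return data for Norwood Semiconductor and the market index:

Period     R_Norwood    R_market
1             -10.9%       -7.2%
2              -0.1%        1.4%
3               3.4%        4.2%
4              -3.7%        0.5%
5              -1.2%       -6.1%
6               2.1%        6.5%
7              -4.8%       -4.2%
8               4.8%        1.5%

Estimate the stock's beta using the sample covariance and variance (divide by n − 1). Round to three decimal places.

0.794

Mean R_i = (-10.9 − 0.1 + 3.4 − 3.7 − 1.2 + 2.1 − 4.8 + 4.8) / 8 = -1.3000%
Mean R_m = (-7.2 + 1.4 + 4.2 + 0.5 − 6.1 + 6.5 − 4.2 + 1.5) / 8 = -0.4250%
Σ(R_i − R̄_i)(R_m − R̄_m) = 134.6800  ⇒  Cov = 134.6800 / 7 = 19.2400
Σ(R_m − R̄_m)² = 169.5950  ⇒  Var(R_m) = 169.5950 / 7 = 24.2279
β = Cov / Var(R_m) = 19.2400 / 24.2279 = 0.7941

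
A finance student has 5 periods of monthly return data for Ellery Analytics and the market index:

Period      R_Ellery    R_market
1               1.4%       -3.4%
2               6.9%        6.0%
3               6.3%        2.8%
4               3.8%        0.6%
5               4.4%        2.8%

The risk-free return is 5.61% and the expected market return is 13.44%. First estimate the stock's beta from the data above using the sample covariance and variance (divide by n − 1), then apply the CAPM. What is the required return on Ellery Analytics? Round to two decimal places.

10.29%

Mean R_i = (1.4 + 6.9 + 6.3 + 3.8 + 4.4) / 5 = 4.5600%
Mean R_m = (-3.4 + 6.0 + 2.8 + 0.6 + 2.8) / 5 = 1.7600%
Σ(R_i − R̄_i)(R_m − R̄_m) = 28.7520  ⇒  Cov = 28.7520 / 4 = 7.1880
Σ(R_m − R̄_m)² = 48.1120  ⇒  Var(R_m) = 48.1120 / 4 = 12.0280
β = Cov / Var(R_m) = 7.1880 / 12.0280 = 0.5976
MRP = 13.44% − 5.61% = 7.83%
E(R) = R_f + β × MRP = 5.61% + 0.5976 × 7.83% = 10.29%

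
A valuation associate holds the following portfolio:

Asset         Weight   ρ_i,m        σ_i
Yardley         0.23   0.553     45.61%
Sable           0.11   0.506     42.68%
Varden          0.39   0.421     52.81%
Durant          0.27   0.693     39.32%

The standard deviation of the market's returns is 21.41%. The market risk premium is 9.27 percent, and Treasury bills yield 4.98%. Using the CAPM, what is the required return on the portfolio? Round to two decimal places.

15.46%

β_Yardley = 0.553 × 45.61% / 21.41% = 1.1781
β_Sable = 0.506 × 42.68% / 21.41% = 1.0087
β_Varden = 0.421 × 52.81% / 21.41% = 1.0384
β_Durant = 0.693 × 39.32% / 21.41% = 1.2727
β_P = Σ w_i β_i = 0.23×1.1781 + 0.11×1.0087 + 0.39×1.0384 + 0.27×1.2727 = 1.1305
E(R_P) = R_f + β_P × MRP = 4.98% + 1.1305 × 9.27% = 15.46%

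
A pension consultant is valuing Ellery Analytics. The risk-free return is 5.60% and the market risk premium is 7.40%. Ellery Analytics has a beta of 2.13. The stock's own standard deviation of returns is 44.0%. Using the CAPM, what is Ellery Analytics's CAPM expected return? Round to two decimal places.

21.36%

E(R) = R_f + β × MRP = 5.60% + 2.13 × 7.40% = 21.36%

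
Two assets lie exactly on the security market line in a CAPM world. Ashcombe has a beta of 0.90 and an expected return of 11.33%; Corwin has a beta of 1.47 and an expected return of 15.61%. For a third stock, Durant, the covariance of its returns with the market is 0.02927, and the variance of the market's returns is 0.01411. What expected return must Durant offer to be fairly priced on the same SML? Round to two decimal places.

MRP = (15.61% − 11.33%) / (1.47 − 0.90) = 7.5088%
R_f = 11.33% − 0.90 × 7.5088% = 4.5721%
β_Durant = Cov / Var(R_m) = 0.02927 / 0.01411 = 2.0744
E(R_Durant) = R_f + β × MRP = 4.5721% + 2.0744 × 7.5088% = 20.15%

20.15%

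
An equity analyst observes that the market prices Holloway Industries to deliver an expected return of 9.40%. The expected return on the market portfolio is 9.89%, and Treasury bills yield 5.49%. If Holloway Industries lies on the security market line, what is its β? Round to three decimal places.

0.889

MRP = 9.89% − 5.49% = 4.40%
β = (E(R) − R_f) / MRP = (9.40% − 5.49%) / 4.40% = 3.91% / 4.40% = 0.889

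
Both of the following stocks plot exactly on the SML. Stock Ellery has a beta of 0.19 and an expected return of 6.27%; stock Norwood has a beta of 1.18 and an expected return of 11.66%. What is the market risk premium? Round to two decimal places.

5.44%

Both satisfy E(R) = R_f + β·MRP, so the slope of the SML is
MRP = (11.66% − 6.27%) / (1.18 − 0.19) = 5.39% / 0.99 = 5.4444%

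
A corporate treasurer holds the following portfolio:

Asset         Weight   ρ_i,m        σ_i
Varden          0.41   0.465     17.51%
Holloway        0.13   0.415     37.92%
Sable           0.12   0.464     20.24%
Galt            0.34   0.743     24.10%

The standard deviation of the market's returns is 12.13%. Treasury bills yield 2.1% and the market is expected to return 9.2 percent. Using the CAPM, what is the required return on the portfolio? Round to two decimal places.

β_Varden = 0.465 × 17.51% / 12.13% = 0.6712
β_Holloway = 0.415 × 37.92% / 12.13% = 1.2973
β_Sable = 0.464 × 20.24% / 12.13% = 0.7742
β_Galt = 0.743 × 24.10% / 12.13% = 1.4762
β_P = Σ w_i β_i = 0.41×0.6712 + 0.13×1.2973 + 0.12×0.7742 + 0.34×1.4762 = 1.0387
MRP = 9.2% − 2.1% = 7.10%
E(R_P) = R_f + β_P × MRP = 2.1% + 1.0387 × 7.1% = 9.47%

9.47%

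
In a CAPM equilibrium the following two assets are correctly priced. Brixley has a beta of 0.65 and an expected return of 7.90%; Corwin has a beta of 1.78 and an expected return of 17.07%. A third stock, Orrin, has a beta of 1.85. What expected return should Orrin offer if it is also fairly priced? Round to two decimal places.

MRP (SML slope) = (17.07% − 7.90%) / (1.78 − 0.65) = 9.17% / 1.13 = 8.1150%
R_f (intercept) = 7.90% − 0.65 × 8.1150% = 2.6253%
E(R_Orrin) = R_f + β × MRP = 2.6253% + 1.85 × 8.1150% = 17.64%

17.64%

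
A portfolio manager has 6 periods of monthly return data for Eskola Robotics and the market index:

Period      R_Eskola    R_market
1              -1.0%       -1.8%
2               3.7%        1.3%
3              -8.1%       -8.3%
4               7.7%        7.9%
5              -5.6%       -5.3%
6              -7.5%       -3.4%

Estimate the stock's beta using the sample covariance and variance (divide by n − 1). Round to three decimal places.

1.075

Mean R_i = (-1.0 + 3.7 − 8.1 + 7.7 − 5.6 − 7.5) / 6 = -1.8000%
Mean R_m = (-1.8 + 1.3 − 8.3 + 7.9 − 5.3 − 3.4) / 6 = -1.6000%
Σ(R_i − R̄_i)(R_m − R̄_m) = 172.5700  ⇒  Cov = 172.5700 / 5 = 34.5140
Σ(R_m − R̄_m)² = 160.5200  ⇒  Var(R_m) = 160.5200 / 5 = 32.1040
β = Cov / Var(R_m) = 34.5140 / 32.1040 = 1.0751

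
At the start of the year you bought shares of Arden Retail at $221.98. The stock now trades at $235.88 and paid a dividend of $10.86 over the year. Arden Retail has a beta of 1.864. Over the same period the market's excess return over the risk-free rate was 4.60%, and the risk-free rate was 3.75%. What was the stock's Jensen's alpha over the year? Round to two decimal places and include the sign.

-1.17%

Realised HPR = (P1 + D1 − P0) / P0 = (235.88 + 10.86 − 221.98) / 221.98 = 24.76 / 221.98 = 11.1542%
CAPM required = R_f + β·MRP = 3.75% + 1.864 × 4.60% = 12.32440%
α = realised − required = 11.1542% − 12.32440% = -1.17%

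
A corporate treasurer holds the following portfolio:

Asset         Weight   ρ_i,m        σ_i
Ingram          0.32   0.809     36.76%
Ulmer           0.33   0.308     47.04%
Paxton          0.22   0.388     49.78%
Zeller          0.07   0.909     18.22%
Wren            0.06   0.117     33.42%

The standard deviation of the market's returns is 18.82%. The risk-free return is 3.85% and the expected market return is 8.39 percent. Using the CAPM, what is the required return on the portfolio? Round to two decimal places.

8.66%

β_Ingram = 0.809 × 36.76% / 18.82% = 1.5802
β_Ulmer = 0.308 × 47.04% / 18.82% = 0.7698
β_Paxton = 0.388 × 49.78% / 18.82% = 1.0263
β_Zeller = 0.909 × 18.22% / 18.82% = 0.8800
β_Wren = 0.117 × 33.42% / 18.82% = 0.2078
β_P = Σ w_i β_i = 0.32×1.5802 + 0.33×0.7698 + 0.22×1.0263 + 0.07×0.8800 + 0.06×0.2078 = 1.0596
MRP = 8.39% − 3.85% = 4.54%
E(R_P) = R_f + β_P × MRP = 3.85% + 1.0596 × 4.54% = 8.66%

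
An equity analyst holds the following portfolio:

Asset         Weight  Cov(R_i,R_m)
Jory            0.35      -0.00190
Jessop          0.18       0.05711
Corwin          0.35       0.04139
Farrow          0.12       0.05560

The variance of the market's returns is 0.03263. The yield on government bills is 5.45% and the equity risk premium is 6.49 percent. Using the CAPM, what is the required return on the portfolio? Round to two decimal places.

11.57%

β_Jory = -0.00190 / 0.03263 = -0.0582
β_Jessop = 0.05711 / 0.03263 = 1.7502
β_Corwin = 0.04139 / 0.03263 = 1.2685
β_Farrow = 0.05560 / 0.03263 = 1.7040
β_P = Σ w_i β_i = 0.35×-0.0582 + 0.18×1.7502 + 0.35×1.2685 + 0.12×1.7040 = 0.9431
E(R_P) = R_f + β_P × MRP = 5.45% + 0.9431 × 6.49% = 11.57%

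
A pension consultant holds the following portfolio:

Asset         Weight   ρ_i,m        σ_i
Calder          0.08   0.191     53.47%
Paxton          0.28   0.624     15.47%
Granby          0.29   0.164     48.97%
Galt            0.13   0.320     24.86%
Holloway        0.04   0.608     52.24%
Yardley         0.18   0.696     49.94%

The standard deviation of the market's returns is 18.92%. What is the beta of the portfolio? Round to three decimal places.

0.762

β_Calder = 0.191 × 53.47% / 18.92% = 0.5398
β_Paxton = 0.624 × 15.47% / 18.92% = 0.5102
β_Granby = 0.164 × 48.97% / 18.92% = 0.4245
β_Galt = 0.320 × 24.86% / 18.92% = 0.4205
β_Holloway = 0.608 × 52.24% / 18.92% = 1.6787
β_Yardley = 0.696 × 49.94% / 18.92% = 1.8371
β_P = Σ w_i β_i = 0.08×0.5398 + 0.28×0.5102 + 0.29×0.4245 + 0.13×0.4205 + 0.04×1.6787 + 0.18×1.8371 = 0.7616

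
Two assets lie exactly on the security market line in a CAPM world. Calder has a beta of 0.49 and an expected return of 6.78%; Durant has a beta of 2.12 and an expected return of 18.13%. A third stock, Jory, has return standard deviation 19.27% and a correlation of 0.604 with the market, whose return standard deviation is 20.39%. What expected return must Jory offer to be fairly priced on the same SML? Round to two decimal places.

7.34%

MRP = (18.13% − 6.78%) / (2.12 − 0.49) = 6.9632%
R_f = 6.78% − 0.49 × 6.9632% = 3.3680%
β_Jory = ρ·σ_i/σ_m = 0.604 × 19.27 / 20.39 = 0.5708
E(R_Jory) = R_f + β × MRP = 3.3680% + 0.5708 × 6.9632% = 7.34%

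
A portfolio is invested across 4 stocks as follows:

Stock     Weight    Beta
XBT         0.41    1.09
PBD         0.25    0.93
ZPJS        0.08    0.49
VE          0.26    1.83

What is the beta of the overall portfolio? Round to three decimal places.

β_P = Σ w_i β_i = 0.41×1.09 + 0.25×0.93 + 0.08×0.49 + 0.26×1.83 = 1.1944

1.194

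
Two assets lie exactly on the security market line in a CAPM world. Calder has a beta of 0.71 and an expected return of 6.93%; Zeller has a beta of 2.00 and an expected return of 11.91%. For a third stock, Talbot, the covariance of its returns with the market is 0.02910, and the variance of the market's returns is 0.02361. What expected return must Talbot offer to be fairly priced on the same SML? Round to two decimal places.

MRP = (11.91% − 6.93%) / (2.00 − 0.71) = 3.8605%
R_f = 6.93% − 0.71 × 3.8605% = 4.1890%
β_Talbot = Cov / Var(R_m) = 0.02910 / 0.02361 = 1.2325
E(R_Talbot) = R_f + β × MRP = 4.1890% + 1.2325 × 3.8605% = 8.95%

8.95%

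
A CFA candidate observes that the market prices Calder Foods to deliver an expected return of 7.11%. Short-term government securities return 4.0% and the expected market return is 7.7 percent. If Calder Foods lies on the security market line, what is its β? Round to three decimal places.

0.841

MRP = 7.7% − 4.0% = 3.70%
β = (E(R) − R_f) / MRP = (7.11% − 4.0%) / 3.7% = 3.11% / 3.7% = 0.841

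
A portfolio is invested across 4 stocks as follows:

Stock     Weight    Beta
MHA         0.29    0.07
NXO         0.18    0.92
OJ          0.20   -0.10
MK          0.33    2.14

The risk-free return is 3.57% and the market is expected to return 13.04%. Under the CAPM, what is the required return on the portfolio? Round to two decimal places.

11.83%

β_P = Σ w_i β_i = 0.29×0.07 + 0.18×0.92 + 0.20×-0.10 + 0.33×2.14 = 0.8721
MRP = 13.04% − 3.57% = 9.47%
E(R_P) = R_f + β_P × MRP = 3.57% + 0.8721 × 9.47% = 11.83%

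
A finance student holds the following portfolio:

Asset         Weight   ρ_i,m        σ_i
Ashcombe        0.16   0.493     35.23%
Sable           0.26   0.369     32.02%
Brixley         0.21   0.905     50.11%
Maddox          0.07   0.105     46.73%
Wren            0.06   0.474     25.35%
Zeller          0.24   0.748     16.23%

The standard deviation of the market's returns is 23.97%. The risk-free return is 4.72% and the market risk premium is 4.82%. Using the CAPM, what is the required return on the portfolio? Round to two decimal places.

β_Ashcombe = 0.493 × 35.23% / 23.97% = 0.7246
β_Sable = 0.369 × 32.02% / 23.97% = 0.4929
β_Brixley = 0.905 × 50.11% / 23.97% = 1.8919
β_Maddox = 0.105 × 46.73% / 23.97% = 0.2047
β_Wren = 0.474 × 25.35% / 23.97% = 0.5013
β_Zeller = 0.748 × 16.23% / 23.97% = 0.5065
β_P = Σ w_i β_i = 0.16×0.7246 + 0.26×0.4929 + 0.21×1.8919 + 0.07×0.2047 + 0.06×0.5013 + 0.24×0.5065 = 0.8074
E(R_P) = R_f + β_P × MRP = 4.72% + 0.8074 × 4.82% = 8.61%

8.61%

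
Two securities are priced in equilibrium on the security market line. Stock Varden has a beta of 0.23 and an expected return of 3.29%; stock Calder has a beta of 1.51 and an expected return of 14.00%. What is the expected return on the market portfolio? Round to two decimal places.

9.73%

Both satisfy E(R) = R_f + β·MRP, so the slope of the SML is
MRP = (14.00% − 3.29%) / (1.51 − 0.23) = 10.71% / 1.28 = 8.3672%
R_f = E(R_Varden) − β_Varden·MRP = 3.29% − 0.23 × 8.3672% = 1.3655%
E(R_m) = R_f + MRP = 1.3655% + 8.3672% = 9.73%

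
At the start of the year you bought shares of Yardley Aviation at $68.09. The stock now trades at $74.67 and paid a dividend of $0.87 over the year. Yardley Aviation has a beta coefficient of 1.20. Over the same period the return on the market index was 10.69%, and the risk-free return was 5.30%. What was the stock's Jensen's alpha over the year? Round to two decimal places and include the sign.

Realised HPR = (P1 + D1 − P0) / P0 = (74.67 + 0.87 − 68.09) / 68.09 = 7.45 / 68.09 = 10.9414%
MRP = 10.69% − 5.30% = 5.39%
CAPM required = R_f + β·MRP = 5.30% + 1.20 × 5.39% = 11.7680%
α = realised − required = 10.9414% − 11.7680% = -0.83%

-0.83%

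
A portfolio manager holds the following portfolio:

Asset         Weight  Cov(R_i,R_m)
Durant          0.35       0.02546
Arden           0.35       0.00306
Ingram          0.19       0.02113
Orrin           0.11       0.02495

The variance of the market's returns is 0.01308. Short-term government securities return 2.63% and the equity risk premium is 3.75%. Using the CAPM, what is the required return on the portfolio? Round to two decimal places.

β_Durant = 0.02546 / 0.01308 = 1.9465
β_Arden = 0.00306 / 0.01308 = 0.2339
β_Ingram = 0.02113 / 0.01308 = 1.6154
β_Orrin = 0.02495 / 0.01308 = 1.9075
β_P = Σ w_i β_i = 0.35×1.9465 + 0.35×0.2339 + 0.19×1.6154 + 0.11×1.9075 = 1.2799
E(R_P) = R_f + β_P × MRP = 2.63% + 1.2799 × 3.75% = 7.43%

7.43%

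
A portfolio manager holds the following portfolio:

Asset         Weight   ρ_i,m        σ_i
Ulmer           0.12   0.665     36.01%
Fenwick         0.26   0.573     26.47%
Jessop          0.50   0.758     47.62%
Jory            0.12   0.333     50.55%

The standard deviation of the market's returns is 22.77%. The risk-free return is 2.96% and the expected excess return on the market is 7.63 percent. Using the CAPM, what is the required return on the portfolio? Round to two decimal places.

β_Ulmer = 0.665 × 36.01% / 22.77% = 1.0517
β_Fenwick = 0.573 × 26.47% / 22.77% = 0.6661
β_Jessop = 0.758 × 47.62% / 22.77% = 1.5852
β_Jory = 0.333 × 50.55% / 22.77% = 0.7393
β_P = Σ w_i β_i = 0.12×1.0517 + 0.26×0.6661 + 0.50×1.5852 + 0.12×0.7393 = 1.1807
E(R_P) = R_f + β_P × MRP = 2.96% + 1.1807 × 7.63% = 11.97%

11.97%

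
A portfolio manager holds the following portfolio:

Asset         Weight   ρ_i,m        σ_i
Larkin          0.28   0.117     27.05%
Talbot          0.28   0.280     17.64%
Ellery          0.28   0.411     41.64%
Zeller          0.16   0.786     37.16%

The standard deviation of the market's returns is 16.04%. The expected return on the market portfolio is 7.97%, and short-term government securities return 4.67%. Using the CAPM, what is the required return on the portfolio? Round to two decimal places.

β_Larkin = 0.117 × 27.05% / 16.04% = 0.1973
β_Talbot = 0.280 × 17.64% / 16.04% = 0.3079
β_Ellery = 0.411 × 41.64% / 16.04% = 1.0670
β_Zeller = 0.786 × 37.16% / 16.04% = 1.8209
β_P = Σ w_i β_i = 0.28×0.1973 + 0.28×0.3079 + 0.28×1.0670 + 0.16×1.8209 = 0.7316
MRP = 7.97% − 4.67% = 3.30%
E(R_P) = R_f + β_P × MRP = 4.67% + 0.7316 × 3.30% = 7.08%

7.08%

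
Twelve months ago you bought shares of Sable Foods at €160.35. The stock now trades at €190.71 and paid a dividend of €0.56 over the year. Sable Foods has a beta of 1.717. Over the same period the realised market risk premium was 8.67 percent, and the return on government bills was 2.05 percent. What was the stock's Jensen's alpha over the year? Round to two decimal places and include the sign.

Realised HPR = (P1 + D1 − P0) / P0 = (190.71 + 0.56 − 160.35) / 160.35 = 30.92 / 160.35 = 19.2828%
CAPM required = R_f + β·MRP = 2.05% + 1.717 × 8.67% = 16.93639%
α = realised − required = 19.2828% − 16.93639% = +2.35%

+2.35%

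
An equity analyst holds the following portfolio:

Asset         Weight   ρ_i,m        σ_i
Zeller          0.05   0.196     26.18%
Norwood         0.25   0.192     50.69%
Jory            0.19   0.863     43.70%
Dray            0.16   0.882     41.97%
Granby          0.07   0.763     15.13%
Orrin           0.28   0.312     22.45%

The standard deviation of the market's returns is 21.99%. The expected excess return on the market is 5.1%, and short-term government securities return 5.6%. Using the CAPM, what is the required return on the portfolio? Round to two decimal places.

9.90%

β_Zeller = 0.196 × 26.18% / 21.99% = 0.2333
β_Norwood = 0.192 × 50.69% / 21.99% = 0.4426
β_Jory = 0.863 × 43.70% / 21.99% = 1.7150
β_Dray = 0.882 × 41.97% / 21.99% = 1.6834
β_Granby = 0.763 × 15.13% / 21.99% = 0.5250
β_Orrin = 0.312 × 22.45% / 21.99% = 0.3185
β_P = Σ w_i β_i = 0.05×0.2333 + 0.25×0.4426 + 0.19×1.7150 + 0.16×1.6834 + 0.07×0.5250 + 0.28×0.3185 = 0.8434
E(R_P) = R_f + β_P × MRP = 5.6% + 0.8434 × 5.1% = 9.90%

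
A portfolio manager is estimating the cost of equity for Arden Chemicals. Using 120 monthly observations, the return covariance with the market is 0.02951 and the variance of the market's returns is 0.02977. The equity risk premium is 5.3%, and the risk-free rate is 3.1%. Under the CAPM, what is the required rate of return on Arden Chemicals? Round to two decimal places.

8.35%

β = Cov(R_i, R_m) / Var(R_m) = 0.02951 / 0.02977 = 0.9913
E(R) = R_f + β × MRP = 3.1% + 0.9913 × 5.3% = 8.35%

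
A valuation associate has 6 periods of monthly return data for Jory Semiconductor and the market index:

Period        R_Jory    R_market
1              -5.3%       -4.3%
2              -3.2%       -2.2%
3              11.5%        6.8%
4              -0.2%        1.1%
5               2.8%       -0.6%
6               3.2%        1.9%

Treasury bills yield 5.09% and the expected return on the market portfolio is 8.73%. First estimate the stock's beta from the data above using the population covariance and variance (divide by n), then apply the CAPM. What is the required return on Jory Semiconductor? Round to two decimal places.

10.45%

Mean R_i = (-5.3 − 3.2 + 11.5 − 0.2 + 2.8 + 3.2) / 6 = 1.4667%
Mean R_m = (-4.3 − 2.2 + 6.8 + 1.1 − 0.6 + 1.9) / 6 = 0.4500%
Σ(R_i − R̄_i)(R_m − R̄_m) = 108.2500  ⇒  Cov = 108.2500 / 6 = 18.0417
Σ(R_m − R̄_m)² = 73.5350  ⇒  Var(R_m) = 73.5350 / 6 = 12.2558
β = Cov / Var(R_m) = 18.0417 / 12.2558 = 1.4721
MRP = 8.73% − 5.09% = 3.64%
E(R) = R_f + β × MRP = 5.09% + 1.4721 × 3.64% = 10.45%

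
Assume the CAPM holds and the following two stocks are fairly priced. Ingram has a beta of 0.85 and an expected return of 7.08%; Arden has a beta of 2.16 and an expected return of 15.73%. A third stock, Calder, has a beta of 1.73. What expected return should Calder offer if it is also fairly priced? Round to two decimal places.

12.89%

MRP (SML slope) = (15.73% − 7.08%) / (2.16 − 0.85) = 8.65% / 1.31 = 6.6031%
R_f (intercept) = 7.08% − 0.85 × 6.6031% = 1.4674%
E(R_Calder) = R_f + β × MRP = 1.4674% + 1.73 × 6.6031% = 12.89%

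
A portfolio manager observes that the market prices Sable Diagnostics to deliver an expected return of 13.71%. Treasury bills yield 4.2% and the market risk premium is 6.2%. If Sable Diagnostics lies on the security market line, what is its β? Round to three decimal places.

1.534

β = (E(R) − R_f) / MRP = (13.71% − 4.2%) / 6.2% = 9.51% / 6.2% = 1.534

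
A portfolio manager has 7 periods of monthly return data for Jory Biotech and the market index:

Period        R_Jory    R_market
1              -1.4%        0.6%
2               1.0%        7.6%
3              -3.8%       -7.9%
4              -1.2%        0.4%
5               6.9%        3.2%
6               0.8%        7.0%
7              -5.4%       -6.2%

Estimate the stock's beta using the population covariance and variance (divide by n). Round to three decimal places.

Mean R_i = (-1.4 + 1.0 − 3.8 − 1.2 + 6.9 + 0.8 − 5.4) / 7 = -0.4429%
Mean R_m = (0.6 + 7.6 − 7.9 + 0.4 + 3.2 + 7.0 − 6.2) / 7 = 0.6714%
Σ(R_i − R̄_i)(R_m − R̄_m) = 99.5414  ⇒  Cov = 99.5414 / 7 = 14.2202
Σ(R_m − R̄_m)² = 215.2143  ⇒  Var(R_m) = 215.2143 / 7 = 30.7449
β = Cov / Var(R_m) = 14.2202 / 30.7449 = 0.4625

0.463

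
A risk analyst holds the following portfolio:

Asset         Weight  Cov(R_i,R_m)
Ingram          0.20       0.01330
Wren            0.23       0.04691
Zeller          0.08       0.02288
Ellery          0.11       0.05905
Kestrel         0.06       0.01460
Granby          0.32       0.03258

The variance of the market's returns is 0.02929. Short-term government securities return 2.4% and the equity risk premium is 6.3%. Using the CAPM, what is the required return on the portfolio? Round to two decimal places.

9.51%

β_Ingram = 0.01330 / 0.02929 = 0.4541
β_Wren = 0.04691 / 0.02929 = 1.6016
β_Zeller = 0.02288 / 0.02929 = 0.7812
β_Ellery = 0.05905 / 0.02929 = 2.0160
β_Kestrel = 0.01460 / 0.02929 = 0.4985
β_Granby = 0.03258 / 0.02929 = 1.1123
β_P = Σ w_i β_i = 0.20×0.4541 + 0.23×1.6016 + 0.08×0.7812 + 0.11×2.0160 + 0.06×0.4985 + 0.32×1.1123 = 1.1293
E(R_P) = R_f + β_P × MRP = 2.4% + 1.1293 × 6.3% = 9.51%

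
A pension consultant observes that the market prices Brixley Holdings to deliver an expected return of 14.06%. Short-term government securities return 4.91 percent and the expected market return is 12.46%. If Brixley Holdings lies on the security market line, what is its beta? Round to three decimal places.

MRP = 12.46% − 4.91% = 7.55%
β = (E(R) − R_f) / MRP = (14.06% − 4.91%) / 7.55% = 9.15% / 7.55% = 1.212

1.212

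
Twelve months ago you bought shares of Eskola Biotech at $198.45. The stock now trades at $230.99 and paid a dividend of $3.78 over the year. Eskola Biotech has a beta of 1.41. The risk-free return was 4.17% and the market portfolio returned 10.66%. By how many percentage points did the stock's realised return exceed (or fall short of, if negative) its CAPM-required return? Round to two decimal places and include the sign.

+4.98%

Realised HPR = (P1 + D1 − P0) / P0 = (230.99 + 3.78 − 198.45) / 198.45 = 36.32 / 198.45 = 18.3018%
MRP = 10.66% − 4.17% = 6.49%
CAPM required = R_f + β·MRP = 4.17% + 1.41 × 6.49% = 13.3209%
α = realised − required = 18.3018% − 13.3209% = +4.98%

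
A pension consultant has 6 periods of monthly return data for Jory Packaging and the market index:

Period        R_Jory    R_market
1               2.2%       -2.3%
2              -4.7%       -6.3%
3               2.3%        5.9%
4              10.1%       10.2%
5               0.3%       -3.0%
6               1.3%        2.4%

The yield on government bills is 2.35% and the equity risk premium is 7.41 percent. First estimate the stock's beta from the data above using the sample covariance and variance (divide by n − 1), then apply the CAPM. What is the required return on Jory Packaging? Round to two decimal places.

7.41%

Mean R_i = (2.2 − 4.7 + 2.3 + 10.1 + 0.3 + 1.3) / 6 = 1.9167%
Mean R_m = (-2.3 − 6.3 + 5.9 + 10.2 − 3.0 + 2.4) / 6 = 1.1500%
Σ(R_i − R̄_i)(R_m − R̄_m) = 130.1350  ⇒  Cov = 130.1350 / 5 = 26.0270
Σ(R_m − R̄_m)² = 190.6550  ⇒  Var(R_m) = 190.6550 / 5 = 38.1310
β = Cov / Var(R_m) = 26.0270 / 38.1310 = 0.6826
E(R) = R_f + β × MRP = 2.35% + 0.6826 × 7.41% = 7.41%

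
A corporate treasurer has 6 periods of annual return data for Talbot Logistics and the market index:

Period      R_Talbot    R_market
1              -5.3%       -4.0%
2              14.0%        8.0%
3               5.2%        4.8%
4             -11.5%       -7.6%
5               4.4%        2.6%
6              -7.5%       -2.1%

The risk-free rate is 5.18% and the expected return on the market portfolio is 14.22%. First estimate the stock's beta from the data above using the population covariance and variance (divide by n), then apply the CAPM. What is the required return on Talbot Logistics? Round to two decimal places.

19.57%

Mean R_i = (-5.3 + 14.0 + 5.2 − 11.5 + 4.4 − 7.5) / 6 = -0.1167%
Mean R_m = (-4.0 + 8.0 + 4.8 − 7.6 + 2.6 − 2.1) / 6 = 0.2833%
Σ(R_i − R̄_i)(R_m − R̄_m) = 272.9483  ⇒  Cov = 272.9483 / 6 = 45.4914
Σ(R_m − R̄_m)² = 171.4883  ⇒  Var(R_m) = 171.4883 / 6 = 28.5814
β = Cov / Var(R_m) = 45.4914 / 28.5814 = 1.5916
MRP = 14.22% − 5.18% = 9.04%
E(R) = R_f + β × MRP = 5.18% + 1.5916 × 9.04% = 19.57%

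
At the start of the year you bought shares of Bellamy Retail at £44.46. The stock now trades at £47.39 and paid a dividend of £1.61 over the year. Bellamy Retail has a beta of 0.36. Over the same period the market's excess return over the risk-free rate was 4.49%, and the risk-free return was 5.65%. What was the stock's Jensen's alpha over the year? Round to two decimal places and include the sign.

+2.95%

Realised HPR = (P1 + D1 − P0) / P0 = (47.39 + 1.61 − 44.46) / 44.46 = 4.54 / 44.46 = 10.2114%
CAPM required = R_f + β·MRP = 5.65% + 0.36 × 4.49% = 7.2664%
α = realised − required = 10.2114% − 7.2664% = +2.95%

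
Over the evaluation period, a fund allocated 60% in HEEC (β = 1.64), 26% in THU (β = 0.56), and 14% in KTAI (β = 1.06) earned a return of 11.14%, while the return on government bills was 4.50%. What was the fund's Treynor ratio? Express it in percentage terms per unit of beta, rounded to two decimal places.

β_P = 0.60×1.64 + 0.26×0.56 + 0.14×1.06 = 1.2780
Treynor = (R_P − R_f) / β_P = (11.14% − 4.50%) / 1.2780 = 6.64% / 1.2780 = 5.20%

5.20%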